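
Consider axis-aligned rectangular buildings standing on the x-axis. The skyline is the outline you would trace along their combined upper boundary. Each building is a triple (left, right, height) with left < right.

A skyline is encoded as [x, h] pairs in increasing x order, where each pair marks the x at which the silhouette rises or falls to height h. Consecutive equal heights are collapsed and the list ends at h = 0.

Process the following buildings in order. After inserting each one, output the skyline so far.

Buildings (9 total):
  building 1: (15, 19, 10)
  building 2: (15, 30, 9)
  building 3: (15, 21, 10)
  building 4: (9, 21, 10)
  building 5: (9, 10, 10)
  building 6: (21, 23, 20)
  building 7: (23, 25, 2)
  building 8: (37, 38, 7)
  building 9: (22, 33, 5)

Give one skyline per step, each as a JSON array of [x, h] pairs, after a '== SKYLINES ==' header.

== SKYLINES ==
[[15,10],[19,0]]
[[15,10],[19,9],[30,0]]
[[15,10],[21,9],[30,0]]
[[9,10],[21,9],[30,0]]
[[9,10],[21,9],[30,0]]
[[9,10],[21,20],[23,9],[30,0]]
[[9,10],[21,20],[23,9],[30,0]]
[[9,10],[21,20],[23,9],[30,0],[37,7],[38,0]]
[[9,10],[21,20],[23,9],[30,5],[33,0],[37,7],[38,0]]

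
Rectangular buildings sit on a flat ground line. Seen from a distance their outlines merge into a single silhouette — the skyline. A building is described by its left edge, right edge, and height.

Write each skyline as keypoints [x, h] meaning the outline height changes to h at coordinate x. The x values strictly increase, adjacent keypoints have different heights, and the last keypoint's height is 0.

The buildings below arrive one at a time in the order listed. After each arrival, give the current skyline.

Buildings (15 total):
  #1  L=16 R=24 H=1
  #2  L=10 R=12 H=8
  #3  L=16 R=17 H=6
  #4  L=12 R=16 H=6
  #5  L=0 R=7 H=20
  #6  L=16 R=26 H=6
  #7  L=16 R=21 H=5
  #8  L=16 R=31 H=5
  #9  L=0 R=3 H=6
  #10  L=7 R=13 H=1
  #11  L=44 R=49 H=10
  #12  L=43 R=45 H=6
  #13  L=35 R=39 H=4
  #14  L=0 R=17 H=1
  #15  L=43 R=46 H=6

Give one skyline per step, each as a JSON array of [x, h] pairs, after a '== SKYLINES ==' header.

== SKYLINES ==
[[16,1],[24,0]]
[[10,8],[12,0],[16,1],[24,0]]
[[10,8],[12,0],[16,6],[17,1],[24,0]]
[[10,8],[12,6],[17,1],[24,0]]
[[0,20],[7,0],[10,8],[12,6],[17,1],[24,0]]
[[0,20],[7,0],[10,8],[12,6],[26,0]]
[[0,20],[7,0],[10,8],[12,6],[26,0]]
[[0,20],[7,0],[10,8],[12,6],[26,5],[31,0]]
[[0,20],[7,0],[10,8],[12,6],[26,5],[31,0]]
[[0,20],[7,1],[10,8],[12,6],[26,5],[31,0]]
[[0,20],[7,1],[10,8],[12,6],[26,5],[31,0],[44,10],[49,0]]
[[0,20],[7,1],[10,8],[12,6],[26,5],[31,0],[43,6],[44,10],[49,0]]
[[0,20],[7,1],[10,8],[12,6],[26,5],[31,0],[35,4],[39,0],[43,6],[44,10],[49,0]]
[[0,20],[7,1],[10,8],[12,6],[26,5],[31,0],[35,4],[39,0],[43,6],[44,10],[49,0]]
[[0,20],[7,1],[10,8],[12,6],[26,5],[31,0],[35,4],[39,0],[43,6],[44,10],[49,0]]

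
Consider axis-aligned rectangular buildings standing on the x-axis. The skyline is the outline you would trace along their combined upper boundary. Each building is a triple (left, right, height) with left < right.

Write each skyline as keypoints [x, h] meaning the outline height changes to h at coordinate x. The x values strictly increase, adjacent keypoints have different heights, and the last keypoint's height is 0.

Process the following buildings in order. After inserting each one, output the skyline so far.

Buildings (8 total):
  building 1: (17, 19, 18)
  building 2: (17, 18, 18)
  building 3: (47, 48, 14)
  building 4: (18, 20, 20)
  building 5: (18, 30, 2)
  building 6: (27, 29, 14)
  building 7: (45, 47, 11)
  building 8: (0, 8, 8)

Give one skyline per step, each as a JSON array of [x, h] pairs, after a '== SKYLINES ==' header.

== SKYLINES ==
[[17,18],[19,0]]
[[17,18],[19,0]]
[[17,18],[19,0],[47,14],[48,0]]
[[17,18],[18,20],[20,0],[47,14],[48,0]]
[[17,18],[18,20],[20,2],[30,0],[47,14],[48,0]]
[[17,18],[18,20],[20,2],[27,14],[29,2],[30,0],[47,14],[48,0]]
[[17,18],[18,20],[20,2],[27,14],[29,2],[30,0],[45,11],[47,14],[48,0]]
[[0,8],[8,0],[17,18],[18,20],[20,2],[27,14],[29,2],[30,0],[45,11],[47,14],[48,0]]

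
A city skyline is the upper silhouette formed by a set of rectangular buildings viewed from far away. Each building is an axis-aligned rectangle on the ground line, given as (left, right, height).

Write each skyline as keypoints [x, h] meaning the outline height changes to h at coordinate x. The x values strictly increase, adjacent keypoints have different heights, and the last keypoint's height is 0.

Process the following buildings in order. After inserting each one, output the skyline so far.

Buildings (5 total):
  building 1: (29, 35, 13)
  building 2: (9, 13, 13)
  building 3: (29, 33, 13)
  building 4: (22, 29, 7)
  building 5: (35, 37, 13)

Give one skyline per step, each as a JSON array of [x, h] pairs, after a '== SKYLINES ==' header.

== SKYLINES ==
[[29,13],[35,0]]
[[9,13],[13,0],[29,13],[35,0]]
[[9,13],[13,0],[29,13],[35,0]]
[[9,13],[13,0],[22,7],[29,13],[35,0]]
[[9,13],[13,0],[22,7],[29,13],[37,0]]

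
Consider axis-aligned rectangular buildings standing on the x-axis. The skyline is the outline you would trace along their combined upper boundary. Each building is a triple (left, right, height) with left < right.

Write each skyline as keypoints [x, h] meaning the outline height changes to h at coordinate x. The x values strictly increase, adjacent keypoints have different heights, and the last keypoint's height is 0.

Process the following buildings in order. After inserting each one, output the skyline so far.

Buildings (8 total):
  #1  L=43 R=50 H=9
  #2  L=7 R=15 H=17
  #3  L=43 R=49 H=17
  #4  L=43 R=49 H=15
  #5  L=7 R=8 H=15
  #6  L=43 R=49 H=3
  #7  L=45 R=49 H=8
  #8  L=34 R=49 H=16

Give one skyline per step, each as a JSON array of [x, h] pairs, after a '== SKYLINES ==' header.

== SKYLINES ==
[[43,9],[50,0]]
[[7,17],[15,0],[43,9],[50,0]]
[[7,17],[15,0],[43,17],[49,9],[50,0]]
[[7,17],[15,0],[43,17],[49,9],[50,0]]
[[7,17],[15,0],[43,17],[49,9],[50,0]]
[[7,17],[15,0],[43,17],[49,9],[50,0]]
[[7,17],[15,0],[43,17],[49,9],[50,0]]
[[7,17],[15,0],[34,16],[43,17],[49,9],[50,0]]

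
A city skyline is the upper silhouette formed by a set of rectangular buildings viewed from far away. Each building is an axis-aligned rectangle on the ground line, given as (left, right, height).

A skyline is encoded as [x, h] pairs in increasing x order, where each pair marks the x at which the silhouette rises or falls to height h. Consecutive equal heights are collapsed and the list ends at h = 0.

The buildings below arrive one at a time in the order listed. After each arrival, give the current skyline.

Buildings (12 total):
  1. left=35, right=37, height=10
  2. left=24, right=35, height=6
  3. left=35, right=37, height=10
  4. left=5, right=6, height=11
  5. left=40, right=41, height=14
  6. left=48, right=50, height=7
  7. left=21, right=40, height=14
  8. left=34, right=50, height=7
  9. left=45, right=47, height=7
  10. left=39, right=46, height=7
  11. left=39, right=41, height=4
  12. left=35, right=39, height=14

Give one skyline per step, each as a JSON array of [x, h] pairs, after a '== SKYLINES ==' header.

== SKYLINES ==
[[35,10],[37,0]]
[[24,6],[35,10],[37,0]]
[[24,6],[35,10],[37,0]]
[[5,11],[6,0],[24,6],[35,10],[37,0]]
[[5,11],[6,0],[24,6],[35,10],[37,0],[40,14],[41,0]]
[[5,11],[6,0],[24,6],[35,10],[37,0],[40,14],[41,0],[48,7],[50,0]]
[[5,11],[6,0],[21,14],[41,0],[48,7],[50,0]]
[[5,11],[6,0],[21,14],[41,7],[50,0]]
[[5,11],[6,0],[21,14],[41,7],[50,0]]
[[5,11],[6,0],[21,14],[41,7],[50,0]]
[[5,11],[6,0],[21,14],[41,7],[50,0]]
[[5,11],[6,0],[21,14],[41,7],[50,0]]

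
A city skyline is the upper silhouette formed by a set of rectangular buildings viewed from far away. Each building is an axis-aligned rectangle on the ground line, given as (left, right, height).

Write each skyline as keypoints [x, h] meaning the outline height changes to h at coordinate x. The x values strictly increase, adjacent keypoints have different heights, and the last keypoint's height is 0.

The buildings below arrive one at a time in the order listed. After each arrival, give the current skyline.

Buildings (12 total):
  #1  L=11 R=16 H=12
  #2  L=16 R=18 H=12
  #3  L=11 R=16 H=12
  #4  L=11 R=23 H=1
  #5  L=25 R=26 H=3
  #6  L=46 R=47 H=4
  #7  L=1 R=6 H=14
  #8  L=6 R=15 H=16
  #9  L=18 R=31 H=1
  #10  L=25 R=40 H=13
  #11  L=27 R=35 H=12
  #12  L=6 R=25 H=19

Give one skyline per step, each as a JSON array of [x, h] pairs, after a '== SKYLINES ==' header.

== SKYLINES ==
[[11,12],[16,0]]
[[11,12],[18,0]]
[[11,12],[18,0]]
[[11,12],[18,1],[23,0]]
[[11,12],[18,1],[23,0],[25,3],[26,0]]
[[11,12],[18,1],[23,0],[25,3],[26,0],[46,4],[47,0]]
[[1,14],[6,0],[11,12],[18,1],[23,0],[25,3],[26,0],[46,4],[47,0]]
[[1,14],[6,16],[15,12],[18,1],[23,0],[25,3],[26,0],[46,4],[47,0]]
[[1,14],[6,16],[15,12],[18,1],[25,3],[26,1],[31,0],[46,4],[47,0]]
[[1,14],[6,16],[15,12],[18,1],[25,13],[40,0],[46,4],[47,0]]
[[1,14],[6,16],[15,12],[18,1],[25,13],[40,0],[46,4],[47,0]]
[[1,14],[6,19],[25,13],[40,0],[46,4],[47,0]]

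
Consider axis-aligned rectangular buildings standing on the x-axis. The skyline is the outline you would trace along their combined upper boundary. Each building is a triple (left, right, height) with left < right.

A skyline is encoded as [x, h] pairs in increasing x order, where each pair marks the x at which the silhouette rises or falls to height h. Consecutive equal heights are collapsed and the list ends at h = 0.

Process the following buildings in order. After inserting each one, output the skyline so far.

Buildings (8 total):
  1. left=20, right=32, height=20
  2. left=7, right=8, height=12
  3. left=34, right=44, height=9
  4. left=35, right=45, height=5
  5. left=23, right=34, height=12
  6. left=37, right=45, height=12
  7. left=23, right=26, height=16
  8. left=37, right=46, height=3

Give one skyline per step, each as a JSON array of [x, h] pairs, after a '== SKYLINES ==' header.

== SKYLINES ==
[[20,20],[32,0]]
[[7,12],[8,0],[20,20],[32,0]]
[[7,12],[8,0],[20,20],[32,0],[34,9],[44,0]]
[[7,12],[8,0],[20,20],[32,0],[34,9],[44,5],[45,0]]
[[7,12],[8,0],[20,20],[32,12],[34,9],[44,5],[45,0]]
[[7,12],[8,0],[20,20],[32,12],[34,9],[37,12],[45,0]]
[[7,12],[8,0],[20,20],[32,12],[34,9],[37,12],[45,0]]
[[7,12],[8,0],[20,20],[32,12],[34,9],[37,12],[45,3],[46,0]]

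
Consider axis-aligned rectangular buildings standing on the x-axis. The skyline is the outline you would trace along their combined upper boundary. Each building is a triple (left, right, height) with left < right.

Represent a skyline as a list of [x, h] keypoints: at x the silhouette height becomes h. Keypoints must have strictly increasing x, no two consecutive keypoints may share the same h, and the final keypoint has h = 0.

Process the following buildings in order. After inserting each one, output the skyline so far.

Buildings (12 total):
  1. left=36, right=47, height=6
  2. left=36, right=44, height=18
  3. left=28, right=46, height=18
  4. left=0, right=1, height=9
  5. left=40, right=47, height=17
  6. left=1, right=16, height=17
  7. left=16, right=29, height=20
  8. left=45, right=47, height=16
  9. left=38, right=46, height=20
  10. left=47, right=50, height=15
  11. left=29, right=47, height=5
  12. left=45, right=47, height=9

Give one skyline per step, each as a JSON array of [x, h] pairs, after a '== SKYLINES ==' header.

== SKYLINES ==
[[36,6],[47,0]]
[[36,18],[44,6],[47,0]]
[[28,18],[46,6],[47,0]]
[[0,9],[1,0],[28,18],[46,6],[47,0]]
[[0,9],[1,0],[28,18],[46,17],[47,0]]
[[0,9],[1,17],[16,0],[28,18],[46,17],[47,0]]
[[0,9],[1,17],[16,20],[29,18],[46,17],[47,0]]
[[0,9],[1,17],[16,20],[29,18],[46,17],[47,0]]
[[0,9],[1,17],[16,20],[29,18],[38,20],[46,17],[47,0]]
[[0,9],[1,17],[16,20],[29,18],[38,20],[46,17],[47,15],[50,0]]
[[0,9],[1,17],[16,20],[29,18],[38,20],[46,17],[47,15],[50,0]]
[[0,9],[1,17],[16,20],[29,18],[38,20],[46,17],[47,15],[50,0]]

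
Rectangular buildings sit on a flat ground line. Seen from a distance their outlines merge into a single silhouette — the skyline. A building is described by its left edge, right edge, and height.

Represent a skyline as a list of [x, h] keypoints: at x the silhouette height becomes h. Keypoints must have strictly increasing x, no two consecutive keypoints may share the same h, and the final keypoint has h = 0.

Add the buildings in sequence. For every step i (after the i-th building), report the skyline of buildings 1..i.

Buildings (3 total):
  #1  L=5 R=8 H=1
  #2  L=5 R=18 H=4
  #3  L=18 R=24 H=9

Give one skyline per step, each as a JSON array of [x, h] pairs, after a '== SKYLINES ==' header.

== SKYLINES ==
[[5,1],[8,0]]
[[5,4],[18,0]]
[[5,4],[18,9],[24,0]]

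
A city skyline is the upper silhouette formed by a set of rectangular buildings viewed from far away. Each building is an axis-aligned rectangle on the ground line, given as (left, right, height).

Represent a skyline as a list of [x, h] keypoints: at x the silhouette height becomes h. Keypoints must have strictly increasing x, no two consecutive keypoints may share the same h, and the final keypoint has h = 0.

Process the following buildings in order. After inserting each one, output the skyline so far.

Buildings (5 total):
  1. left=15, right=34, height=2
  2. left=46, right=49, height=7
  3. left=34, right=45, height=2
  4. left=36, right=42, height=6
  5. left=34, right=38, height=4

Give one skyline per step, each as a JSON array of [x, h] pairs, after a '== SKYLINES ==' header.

== SKYLINES ==
[[15,2],[34,0]]
[[15,2],[34,0],[46,7],[49,0]]
[[15,2],[45,0],[46,7],[49,0]]
[[15,2],[36,6],[42,2],[45,0],[46,7],[49,0]]
[[15,2],[34,4],[36,6],[42,2],[45,0],[46,7],[49,0]]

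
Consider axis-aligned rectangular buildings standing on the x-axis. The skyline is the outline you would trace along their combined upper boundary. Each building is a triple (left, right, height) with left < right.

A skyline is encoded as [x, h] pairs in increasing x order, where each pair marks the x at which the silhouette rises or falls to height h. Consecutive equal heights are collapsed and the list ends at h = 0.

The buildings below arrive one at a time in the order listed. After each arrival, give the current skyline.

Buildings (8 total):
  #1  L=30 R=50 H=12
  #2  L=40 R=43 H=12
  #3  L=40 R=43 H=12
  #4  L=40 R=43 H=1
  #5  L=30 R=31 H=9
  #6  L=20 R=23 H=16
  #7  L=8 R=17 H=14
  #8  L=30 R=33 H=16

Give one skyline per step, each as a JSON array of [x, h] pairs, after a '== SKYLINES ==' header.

== SKYLINES ==
[[30,12],[50,0]]
[[30,12],[50,0]]
[[30,12],[50,0]]
[[30,12],[50,0]]
[[30,12],[50,0]]
[[20,16],[23,0],[30,12],[50,0]]
[[8,14],[17,0],[20,16],[23,0],[30,12],[50,0]]
[[8,14],[17,0],[20,16],[23,0],[30,16],[33,12],[50,0]]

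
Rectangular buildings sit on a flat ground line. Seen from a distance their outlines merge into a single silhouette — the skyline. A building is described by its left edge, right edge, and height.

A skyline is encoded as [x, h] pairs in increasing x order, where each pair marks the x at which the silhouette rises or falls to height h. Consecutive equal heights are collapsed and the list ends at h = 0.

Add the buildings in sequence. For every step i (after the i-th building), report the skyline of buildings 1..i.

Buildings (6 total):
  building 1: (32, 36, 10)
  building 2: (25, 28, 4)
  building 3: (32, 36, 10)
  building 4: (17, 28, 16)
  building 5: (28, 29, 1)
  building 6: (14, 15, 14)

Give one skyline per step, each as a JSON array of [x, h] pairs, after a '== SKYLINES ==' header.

== SKYLINES ==
[[32,10],[36,0]]
[[25,4],[28,0],[32,10],[36,0]]
[[25,4],[28,0],[32,10],[36,0]]
[[17,16],[28,0],[32,10],[36,0]]
[[17,16],[28,1],[29,0],[32,10],[36,0]]
[[14,14],[15,0],[17,16],[28,1],[29,0],[32,10],[36,0]]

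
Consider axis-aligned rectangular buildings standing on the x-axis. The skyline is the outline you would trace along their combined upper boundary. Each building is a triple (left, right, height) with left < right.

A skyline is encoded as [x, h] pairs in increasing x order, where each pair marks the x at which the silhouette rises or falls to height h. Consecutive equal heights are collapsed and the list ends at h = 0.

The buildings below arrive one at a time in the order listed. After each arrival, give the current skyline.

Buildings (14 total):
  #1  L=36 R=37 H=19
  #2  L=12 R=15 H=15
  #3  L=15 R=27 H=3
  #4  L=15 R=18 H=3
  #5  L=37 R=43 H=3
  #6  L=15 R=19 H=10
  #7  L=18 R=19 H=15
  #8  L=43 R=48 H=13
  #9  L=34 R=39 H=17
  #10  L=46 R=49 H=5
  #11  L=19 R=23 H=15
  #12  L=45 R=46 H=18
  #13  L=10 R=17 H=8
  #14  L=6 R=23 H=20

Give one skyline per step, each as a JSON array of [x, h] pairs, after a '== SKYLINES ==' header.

== SKYLINES ==
[[36,19],[37,0]]
[[12,15],[15,0],[36,19],[37,0]]
[[12,15],[15,3],[27,0],[36,19],[37,0]]
[[12,15],[15,3],[27,0],[36,19],[37,0]]
[[12,15],[15,3],[27,0],[36,19],[37,3],[43,0]]
[[12,15],[15,10],[19,3],[27,0],[36,19],[37,3],[43,0]]
[[12,15],[15,10],[18,15],[19,3],[27,0],[36,19],[37,3],[43,0]]
[[12,15],[15,10],[18,15],[19,3],[27,0],[36,19],[37,3],[43,13],[48,0]]
[[12,15],[15,10],[18,15],[19,3],[27,0],[34,17],[36,19],[37,17],[39,3],[43,13],[48,0]]
[[12,15],[15,10],[18,15],[19,3],[27,0],[34,17],[36,19],[37,17],[39,3],[43,13],[48,5],[49,0]]
[[12,15],[15,10],[18,15],[23,3],[27,0],[34,17],[36,19],[37,17],[39,3],[43,13],[48,5],[49,0]]
[[12,15],[15,10],[18,15],[23,3],[27,0],[34,17],[36,19],[37,17],[39,3],[43,13],[45,18],[46,13],[48,5],[49,0]]
[[10,8],[12,15],[15,10],[18,15],[23,3],[27,0],[34,17],[36,19],[37,17],[39,3],[43,13],[45,18],[46,13],[48,5],[49,0]]
[[6,20],[23,3],[27,0],[34,17],[36,19],[37,17],[39,3],[43,13],[45,18],[46,13],[48,5],[49,0]]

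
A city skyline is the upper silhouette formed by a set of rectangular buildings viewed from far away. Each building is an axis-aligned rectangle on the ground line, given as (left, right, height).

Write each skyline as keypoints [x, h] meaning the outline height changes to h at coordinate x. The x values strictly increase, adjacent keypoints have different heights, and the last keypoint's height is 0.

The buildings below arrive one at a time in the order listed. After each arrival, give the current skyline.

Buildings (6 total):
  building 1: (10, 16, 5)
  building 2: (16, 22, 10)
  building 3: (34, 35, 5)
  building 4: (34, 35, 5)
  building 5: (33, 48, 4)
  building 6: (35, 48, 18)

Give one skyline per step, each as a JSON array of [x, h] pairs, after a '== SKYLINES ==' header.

== SKYLINES ==
[[10,5],[16,0]]
[[10,5],[16,10],[22,0]]
[[10,5],[16,10],[22,0],[34,5],[35,0]]
[[10,5],[16,10],[22,0],[34,5],[35,0]]
[[10,5],[16,10],[22,0],[33,4],[34,5],[35,4],[48,0]]
[[10,5],[16,10],[22,0],[33,4],[34,5],[35,18],[48,0]]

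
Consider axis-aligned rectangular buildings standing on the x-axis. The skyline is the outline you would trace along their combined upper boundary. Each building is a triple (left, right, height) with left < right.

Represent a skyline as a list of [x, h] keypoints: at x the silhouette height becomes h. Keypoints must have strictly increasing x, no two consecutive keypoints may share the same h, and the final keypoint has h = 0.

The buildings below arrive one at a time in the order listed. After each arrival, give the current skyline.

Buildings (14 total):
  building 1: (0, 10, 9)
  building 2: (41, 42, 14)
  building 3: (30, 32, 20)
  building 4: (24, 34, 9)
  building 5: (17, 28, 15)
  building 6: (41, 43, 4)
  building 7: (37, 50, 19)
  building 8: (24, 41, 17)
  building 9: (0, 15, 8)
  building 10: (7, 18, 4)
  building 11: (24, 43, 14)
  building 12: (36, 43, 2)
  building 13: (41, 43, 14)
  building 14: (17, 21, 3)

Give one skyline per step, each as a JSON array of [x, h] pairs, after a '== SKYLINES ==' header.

== SKYLINES ==
[[0,9],[10,0]]
[[0,9],[10,0],[41,14],[42,0]]
[[0,9],[10,0],[30,20],[32,0],[41,14],[42,0]]
[[0,9],[10,0],[24,9],[30,20],[32,9],[34,0],[41,14],[42,0]]
[[0,9],[10,0],[17,15],[28,9],[30,20],[32,9],[34,0],[41,14],[42,0]]
[[0,9],[10,0],[17,15],[28,9],[30,20],[32,9],[34,0],[41,14],[42,4],[43,0]]
[[0,9],[10,0],[17,15],[28,9],[30,20],[32,9],[34,0],[37,19],[50,0]]
[[0,9],[10,0],[17,15],[24,17],[30,20],[32,17],[37,19],[50,0]]
[[0,9],[10,8],[15,0],[17,15],[24,17],[30,20],[32,17],[37,19],[50,0]]
[[0,9],[10,8],[15,4],[17,15],[24,17],[30,20],[32,17],[37,19],[50,0]]
[[0,9],[10,8],[15,4],[17,15],[24,17],[30,20],[32,17],[37,19],[50,0]]
[[0,9],[10,8],[15,4],[17,15],[24,17],[30,20],[32,17],[37,19],[50,0]]
[[0,9],[10,8],[15,4],[17,15],[24,17],[30,20],[32,17],[37,19],[50,0]]
[[0,9],[10,8],[15,4],[17,15],[24,17],[30,20],[32,17],[37,19],[50,0]]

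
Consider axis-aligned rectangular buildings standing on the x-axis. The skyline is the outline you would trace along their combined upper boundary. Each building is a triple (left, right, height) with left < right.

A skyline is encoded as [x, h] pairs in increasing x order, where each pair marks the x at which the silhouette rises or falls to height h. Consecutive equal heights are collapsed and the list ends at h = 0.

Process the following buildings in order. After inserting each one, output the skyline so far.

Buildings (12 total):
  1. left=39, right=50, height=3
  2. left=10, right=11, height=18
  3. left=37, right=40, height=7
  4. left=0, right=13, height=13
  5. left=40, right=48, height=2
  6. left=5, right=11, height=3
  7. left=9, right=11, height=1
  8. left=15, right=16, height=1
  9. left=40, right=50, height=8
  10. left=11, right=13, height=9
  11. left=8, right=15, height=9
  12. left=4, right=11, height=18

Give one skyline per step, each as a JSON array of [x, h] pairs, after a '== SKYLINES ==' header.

== SKYLINES ==
[[39,3],[50,0]]
[[10,18],[11,0],[39,3],[50,0]]
[[10,18],[11,0],[37,7],[40,3],[50,0]]
[[0,13],[10,18],[11,13],[13,0],[37,7],[40,3],[50,0]]
[[0,13],[10,18],[11,13],[13,0],[37,7],[40,3],[50,0]]
[[0,13],[10,18],[11,13],[13,0],[37,7],[40,3],[50,0]]
[[0,13],[10,18],[11,13],[13,0],[37,7],[40,3],[50,0]]
[[0,13],[10,18],[11,13],[13,0],[15,1],[16,0],[37,7],[40,3],[50,0]]
[[0,13],[10,18],[11,13],[13,0],[15,1],[16,0],[37,7],[40,8],[50,0]]
[[0,13],[10,18],[11,13],[13,0],[15,1],[16,0],[37,7],[40,8],[50,0]]
[[0,13],[10,18],[11,13],[13,9],[15,1],[16,0],[37,7],[40,8],[50,0]]
[[0,13],[4,18],[11,13],[13,9],[15,1],[16,0],[37,7],[40,8],[50,0]]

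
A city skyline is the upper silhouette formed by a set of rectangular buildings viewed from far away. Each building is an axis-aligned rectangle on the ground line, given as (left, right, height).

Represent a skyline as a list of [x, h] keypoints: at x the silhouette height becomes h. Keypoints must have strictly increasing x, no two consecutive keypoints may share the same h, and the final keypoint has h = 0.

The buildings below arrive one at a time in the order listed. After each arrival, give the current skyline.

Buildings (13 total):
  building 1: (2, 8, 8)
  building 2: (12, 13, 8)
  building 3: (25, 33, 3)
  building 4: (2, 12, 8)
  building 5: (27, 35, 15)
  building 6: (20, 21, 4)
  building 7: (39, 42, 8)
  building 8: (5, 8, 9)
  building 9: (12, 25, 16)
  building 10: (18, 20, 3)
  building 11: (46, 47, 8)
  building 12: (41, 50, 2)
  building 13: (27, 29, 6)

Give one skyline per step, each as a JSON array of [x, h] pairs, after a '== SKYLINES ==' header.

== SKYLINES ==
[[2,8],[8,0]]
[[2,8],[8,0],[12,8],[13,0]]
[[2,8],[8,0],[12,8],[13,0],[25,3],[33,0]]
[[2,8],[13,0],[25,3],[33,0]]
[[2,8],[13,0],[25,3],[27,15],[35,0]]
[[2,8],[13,0],[20,4],[21,0],[25,3],[27,15],[35,0]]
[[2,8],[13,0],[20,4],[21,0],[25,3],[27,15],[35,0],[39,8],[42,0]]
[[2,8],[5,9],[8,8],[13,0],[20,4],[21,0],[25,3],[27,15],[35,0],[39,8],[42,0]]
[[2,8],[5,9],[8,8],[12,16],[25,3],[27,15],[35,0],[39,8],[42,0]]
[[2,8],[5,9],[8,8],[12,16],[25,3],[27,15],[35,0],[39,8],[42,0]]
[[2,8],[5,9],[8,8],[12,16],[25,3],[27,15],[35,0],[39,8],[42,0],[46,8],[47,0]]
[[2,8],[5,9],[8,8],[12,16],[25,3],[27,15],[35,0],[39,8],[42,2],[46,8],[47,2],[50,0]]
[[2,8],[5,9],[8,8],[12,16],[25,3],[27,15],[35,0],[39,8],[42,2],[46,8],[47,2],[50,0]]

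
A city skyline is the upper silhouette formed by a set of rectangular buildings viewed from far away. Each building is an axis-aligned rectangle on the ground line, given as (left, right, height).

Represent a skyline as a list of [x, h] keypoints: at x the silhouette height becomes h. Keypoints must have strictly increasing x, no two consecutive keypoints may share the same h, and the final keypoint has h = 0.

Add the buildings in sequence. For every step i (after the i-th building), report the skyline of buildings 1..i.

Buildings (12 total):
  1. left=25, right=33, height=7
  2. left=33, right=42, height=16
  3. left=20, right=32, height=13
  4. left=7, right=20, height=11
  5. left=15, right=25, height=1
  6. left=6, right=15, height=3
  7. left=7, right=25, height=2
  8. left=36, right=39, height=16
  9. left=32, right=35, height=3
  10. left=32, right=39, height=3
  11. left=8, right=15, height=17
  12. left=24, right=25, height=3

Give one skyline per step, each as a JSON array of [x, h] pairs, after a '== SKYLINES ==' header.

== SKYLINES ==
[[25,7],[33,0]]
[[25,7],[33,16],[42,0]]
[[20,13],[32,7],[33,16],[42,0]]
[[7,11],[20,13],[32,7],[33,16],[42,0]]
[[7,11],[20,13],[32,7],[33,16],[42,0]]
[[6,3],[7,11],[20,13],[32,7],[33,16],[42,0]]
[[6,3],[7,11],[20,13],[32,7],[33,16],[42,0]]
[[6,3],[7,11],[20,13],[32,7],[33,16],[42,0]]
[[6,3],[7,11],[20,13],[32,7],[33,16],[42,0]]
[[6,3],[7,11],[20,13],[32,7],[33,16],[42,0]]
[[6,3],[7,11],[8,17],[15,11],[20,13],[32,7],[33,16],[42,0]]
[[6,3],[7,11],[8,17],[15,11],[20,13],[32,7],[33,16],[42,0]]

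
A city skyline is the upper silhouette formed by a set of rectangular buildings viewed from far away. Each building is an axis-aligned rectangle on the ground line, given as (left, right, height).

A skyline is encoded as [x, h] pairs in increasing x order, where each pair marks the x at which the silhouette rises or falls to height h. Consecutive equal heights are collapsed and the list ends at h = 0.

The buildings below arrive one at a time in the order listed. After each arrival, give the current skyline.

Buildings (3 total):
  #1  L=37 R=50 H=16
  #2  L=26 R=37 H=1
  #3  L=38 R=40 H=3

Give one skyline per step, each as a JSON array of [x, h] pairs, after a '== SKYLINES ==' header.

== SKYLINES ==
[[37,16],[50,0]]
[[26,1],[37,16],[50,0]]
[[26,1],[37,16],[50,0]]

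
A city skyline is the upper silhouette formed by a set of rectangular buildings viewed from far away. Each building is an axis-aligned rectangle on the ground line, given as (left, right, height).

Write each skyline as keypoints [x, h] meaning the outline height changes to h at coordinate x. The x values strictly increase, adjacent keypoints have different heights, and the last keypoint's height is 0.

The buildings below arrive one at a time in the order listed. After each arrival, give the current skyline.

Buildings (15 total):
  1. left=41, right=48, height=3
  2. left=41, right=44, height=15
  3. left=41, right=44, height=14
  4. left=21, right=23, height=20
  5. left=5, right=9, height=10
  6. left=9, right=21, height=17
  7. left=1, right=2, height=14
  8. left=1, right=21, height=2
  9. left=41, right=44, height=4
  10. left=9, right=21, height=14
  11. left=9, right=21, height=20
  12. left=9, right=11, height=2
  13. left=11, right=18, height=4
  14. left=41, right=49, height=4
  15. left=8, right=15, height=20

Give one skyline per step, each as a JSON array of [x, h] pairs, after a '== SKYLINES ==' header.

== SKYLINES ==
[[41,3],[48,0]]
[[41,15],[44,3],[48,0]]
[[41,15],[44,3],[48,0]]
[[21,20],[23,0],[41,15],[44,3],[48,0]]
[[5,10],[9,0],[21,20],[23,0],[41,15],[44,3],[48,0]]
[[5,10],[9,17],[21,20],[23,0],[41,15],[44,3],[48,0]]
[[1,14],[2,0],[5,10],[9,17],[21,20],[23,0],[41,15],[44,3],[48,0]]
[[1,14],[2,2],[5,10],[9,17],[21,20],[23,0],[41,15],[44,3],[48,0]]
[[1,14],[2,2],[5,10],[9,17],[21,20],[23,0],[41,15],[44,3],[48,0]]
[[1,14],[2,2],[5,10],[9,17],[21,20],[23,0],[41,15],[44,3],[48,0]]
[[1,14],[2,2],[5,10],[9,20],[23,0],[41,15],[44,3],[48,0]]
[[1,14],[2,2],[5,10],[9,20],[23,0],[41,15],[44,3],[48,0]]
[[1,14],[2,2],[5,10],[9,20],[23,0],[41,15],[44,3],[48,0]]
[[1,14],[2,2],[5,10],[9,20],[23,0],[41,15],[44,4],[49,0]]
[[1,14],[2,2],[5,10],[8,20],[23,0],[41,15],[44,4],[49,0]]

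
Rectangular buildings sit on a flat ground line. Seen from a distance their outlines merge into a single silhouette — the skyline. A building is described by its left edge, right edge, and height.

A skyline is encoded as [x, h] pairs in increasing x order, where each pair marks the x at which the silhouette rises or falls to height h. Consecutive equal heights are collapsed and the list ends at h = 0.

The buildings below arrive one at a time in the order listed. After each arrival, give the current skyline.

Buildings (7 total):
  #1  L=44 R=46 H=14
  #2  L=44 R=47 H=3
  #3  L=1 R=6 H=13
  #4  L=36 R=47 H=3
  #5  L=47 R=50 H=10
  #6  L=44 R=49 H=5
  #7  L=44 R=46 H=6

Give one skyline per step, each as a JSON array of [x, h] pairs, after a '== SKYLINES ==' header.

== SKYLINES ==
[[44,14],[46,0]]
[[44,14],[46,3],[47,0]]
[[1,13],[6,0],[44,14],[46,3],[47,0]]
[[1,13],[6,0],[36,3],[44,14],[46,3],[47,0]]
[[1,13],[6,0],[36,3],[44,14],[46,3],[47,10],[50,0]]
[[1,13],[6,0],[36,3],[44,14],[46,5],[47,10],[50,0]]
[[1,13],[6,0],[36,3],[44,14],[46,5],[47,10],[50,0]]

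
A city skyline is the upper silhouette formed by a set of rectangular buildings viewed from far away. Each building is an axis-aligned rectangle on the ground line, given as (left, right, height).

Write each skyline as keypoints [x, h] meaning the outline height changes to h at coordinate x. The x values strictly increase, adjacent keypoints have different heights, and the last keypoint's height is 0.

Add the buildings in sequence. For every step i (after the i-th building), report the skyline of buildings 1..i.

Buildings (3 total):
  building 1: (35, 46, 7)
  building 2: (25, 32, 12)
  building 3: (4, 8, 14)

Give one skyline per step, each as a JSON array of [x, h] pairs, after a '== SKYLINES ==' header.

== SKYLINES ==
[[35,7],[46,0]]
[[25,12],[32,0],[35,7],[46,0]]
[[4,14],[8,0],[25,12],[32,0],[35,7],[46,0]]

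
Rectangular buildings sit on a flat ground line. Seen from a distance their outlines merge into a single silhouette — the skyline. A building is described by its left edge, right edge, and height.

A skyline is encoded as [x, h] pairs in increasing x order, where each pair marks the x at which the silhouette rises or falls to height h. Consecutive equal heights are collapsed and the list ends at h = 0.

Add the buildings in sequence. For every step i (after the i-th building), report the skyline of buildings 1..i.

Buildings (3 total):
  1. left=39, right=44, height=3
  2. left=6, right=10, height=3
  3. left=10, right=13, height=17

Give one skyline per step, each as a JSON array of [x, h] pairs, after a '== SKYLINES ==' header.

== SKYLINES ==
[[39,3],[44,0]]
[[6,3],[10,0],[39,3],[44,0]]
[[6,3],[10,17],[13,0],[39,3],[44,0]]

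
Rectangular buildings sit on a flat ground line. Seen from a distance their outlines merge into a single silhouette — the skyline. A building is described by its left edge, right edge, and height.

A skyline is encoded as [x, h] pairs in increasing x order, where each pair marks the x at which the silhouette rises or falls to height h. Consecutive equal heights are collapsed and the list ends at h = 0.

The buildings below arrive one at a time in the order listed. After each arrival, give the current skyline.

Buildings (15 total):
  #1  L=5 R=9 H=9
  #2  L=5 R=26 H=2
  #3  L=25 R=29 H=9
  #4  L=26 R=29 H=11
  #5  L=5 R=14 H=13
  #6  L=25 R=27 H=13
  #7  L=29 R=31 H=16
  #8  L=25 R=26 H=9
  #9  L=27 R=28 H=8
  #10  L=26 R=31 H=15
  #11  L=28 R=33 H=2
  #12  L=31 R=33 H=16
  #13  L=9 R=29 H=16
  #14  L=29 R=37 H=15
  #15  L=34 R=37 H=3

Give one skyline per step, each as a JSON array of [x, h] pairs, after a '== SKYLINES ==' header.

== SKYLINES ==
[[5,9],[9,0]]
[[5,9],[9,2],[26,0]]
[[5,9],[9,2],[25,9],[29,0]]
[[5,9],[9,2],[25,9],[26,11],[29,0]]
[[5,13],[14,2],[25,9],[26,11],[29,0]]
[[5,13],[14,2],[25,13],[27,11],[29,0]]
[[5,13],[14,2],[25,13],[27,11],[29,16],[31,0]]
[[5,13],[14,2],[25,13],[27,11],[29,16],[31,0]]
[[5,13],[14,2],[25,13],[27,11],[29,16],[31,0]]
[[5,13],[14,2],[25,13],[26,15],[29,16],[31,0]]
[[5,13],[14,2],[25,13],[26,15],[29,16],[31,2],[33,0]]
[[5,13],[14,2],[25,13],[26,15],[29,16],[33,0]]
[[5,13],[9,16],[33,0]]
[[5,13],[9,16],[33,15],[37,0]]
[[5,13],[9,16],[33,15],[37,0]]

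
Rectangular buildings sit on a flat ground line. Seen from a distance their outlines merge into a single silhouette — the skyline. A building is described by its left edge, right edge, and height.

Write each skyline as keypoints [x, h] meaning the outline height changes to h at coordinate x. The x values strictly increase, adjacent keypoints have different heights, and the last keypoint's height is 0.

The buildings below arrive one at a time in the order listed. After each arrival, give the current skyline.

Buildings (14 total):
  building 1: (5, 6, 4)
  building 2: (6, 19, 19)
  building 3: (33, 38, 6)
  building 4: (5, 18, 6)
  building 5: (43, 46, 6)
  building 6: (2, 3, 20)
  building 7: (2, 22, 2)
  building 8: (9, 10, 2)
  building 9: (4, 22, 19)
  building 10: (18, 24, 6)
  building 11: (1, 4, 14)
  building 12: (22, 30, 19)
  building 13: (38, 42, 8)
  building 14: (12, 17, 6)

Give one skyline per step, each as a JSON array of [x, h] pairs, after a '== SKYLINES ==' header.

== SKYLINES ==
[[5,4],[6,0]]
[[5,4],[6,19],[19,0]]
[[5,4],[6,19],[19,0],[33,6],[38,0]]
[[5,6],[6,19],[19,0],[33,6],[38,0]]
[[5,6],[6,19],[19,0],[33,6],[38,0],[43,6],[46,0]]
[[2,20],[3,0],[5,6],[6,19],[19,0],[33,6],[38,0],[43,6],[46,0]]
[[2,20],[3,2],[5,6],[6,19],[19,2],[22,0],[33,6],[38,0],[43,6],[46,0]]
[[2,20],[3,2],[5,6],[6,19],[19,2],[22,0],[33,6],[38,0],[43,6],[46,0]]
[[2,20],[3,2],[4,19],[22,0],[33,6],[38,0],[43,6],[46,0]]
[[2,20],[3,2],[4,19],[22,6],[24,0],[33,6],[38,0],[43,6],[46,0]]
[[1,14],[2,20],[3,14],[4,19],[22,6],[24,0],[33,6],[38,0],[43,6],[46,0]]
[[1,14],[2,20],[3,14],[4,19],[30,0],[33,6],[38,0],[43,6],[46,0]]
[[1,14],[2,20],[3,14],[4,19],[30,0],[33,6],[38,8],[42,0],[43,6],[46,0]]
[[1,14],[2,20],[3,14],[4,19],[30,0],[33,6],[38,8],[42,0],[43,6],[46,0]]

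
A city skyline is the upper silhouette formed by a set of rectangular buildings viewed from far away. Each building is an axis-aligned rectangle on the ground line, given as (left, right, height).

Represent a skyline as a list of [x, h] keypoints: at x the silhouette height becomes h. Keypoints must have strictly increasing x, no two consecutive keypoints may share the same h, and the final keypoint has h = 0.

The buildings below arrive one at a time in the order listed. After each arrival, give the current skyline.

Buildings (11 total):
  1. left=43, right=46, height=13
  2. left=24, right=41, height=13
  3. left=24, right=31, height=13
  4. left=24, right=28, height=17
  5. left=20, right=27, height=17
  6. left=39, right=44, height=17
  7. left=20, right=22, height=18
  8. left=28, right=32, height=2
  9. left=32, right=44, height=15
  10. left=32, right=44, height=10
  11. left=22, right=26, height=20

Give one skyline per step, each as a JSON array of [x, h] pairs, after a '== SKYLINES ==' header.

== SKYLINES ==
[[43,13],[46,0]]
[[24,13],[41,0],[43,13],[46,0]]
[[24,13],[41,0],[43,13],[46,0]]
[[24,17],[28,13],[41,0],[43,13],[46,0]]
[[20,17],[28,13],[41,0],[43,13],[46,0]]
[[20,17],[28,13],[39,17],[44,13],[46,0]]
[[20,18],[22,17],[28,13],[39,17],[44,13],[46,0]]
[[20,18],[22,17],[28,13],[39,17],[44,13],[46,0]]
[[20,18],[22,17],[28,13],[32,15],[39,17],[44,13],[46,0]]
[[20,18],[22,17],[28,13],[32,15],[39,17],[44,13],[46,0]]
[[20,18],[22,20],[26,17],[28,13],[32,15],[39,17],[44,13],[46,0]]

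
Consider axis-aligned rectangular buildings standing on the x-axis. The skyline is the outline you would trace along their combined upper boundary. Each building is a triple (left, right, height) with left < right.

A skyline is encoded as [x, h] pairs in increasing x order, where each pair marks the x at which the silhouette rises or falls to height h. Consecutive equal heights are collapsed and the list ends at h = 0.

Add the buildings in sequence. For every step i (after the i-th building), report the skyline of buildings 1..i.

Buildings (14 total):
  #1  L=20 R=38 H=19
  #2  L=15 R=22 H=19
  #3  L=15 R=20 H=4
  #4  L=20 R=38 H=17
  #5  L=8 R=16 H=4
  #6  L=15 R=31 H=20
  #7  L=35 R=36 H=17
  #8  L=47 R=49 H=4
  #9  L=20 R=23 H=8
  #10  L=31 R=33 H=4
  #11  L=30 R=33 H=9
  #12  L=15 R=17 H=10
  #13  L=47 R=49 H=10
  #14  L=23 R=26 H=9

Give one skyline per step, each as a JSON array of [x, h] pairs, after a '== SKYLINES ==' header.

== SKYLINES ==
[[20,19],[38,0]]
[[15,19],[38,0]]
[[15,19],[38,0]]
[[15,19],[38,0]]
[[8,4],[15,19],[38,0]]
[[8,4],[15,20],[31,19],[38,0]]
[[8,4],[15,20],[31,19],[38,0]]
[[8,4],[15,20],[31,19],[38,0],[47,4],[49,0]]
[[8,4],[15,20],[31,19],[38,0],[47,4],[49,0]]
[[8,4],[15,20],[31,19],[38,0],[47,4],[49,0]]
[[8,4],[15,20],[31,19],[38,0],[47,4],[49,0]]
[[8,4],[15,20],[31,19],[38,0],[47,4],[49,0]]
[[8,4],[15,20],[31,19],[38,0],[47,10],[49,0]]
[[8,4],[15,20],[31,19],[38,0],[47,10],[49,0]]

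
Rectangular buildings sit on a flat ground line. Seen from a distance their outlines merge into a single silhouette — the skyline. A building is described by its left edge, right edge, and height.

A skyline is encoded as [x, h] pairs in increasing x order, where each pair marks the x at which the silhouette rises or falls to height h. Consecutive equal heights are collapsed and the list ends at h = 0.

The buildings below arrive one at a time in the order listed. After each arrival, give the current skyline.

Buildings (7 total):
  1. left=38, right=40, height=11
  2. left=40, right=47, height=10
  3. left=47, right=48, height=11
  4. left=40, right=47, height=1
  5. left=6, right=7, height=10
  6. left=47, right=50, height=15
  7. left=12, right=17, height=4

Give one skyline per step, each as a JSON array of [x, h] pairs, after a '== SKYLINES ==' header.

== SKYLINES ==
[[38,11],[40,0]]
[[38,11],[40,10],[47,0]]
[[38,11],[40,10],[47,11],[48,0]]
[[38,11],[40,10],[47,11],[48,0]]
[[6,10],[7,0],[38,11],[40,10],[47,11],[48,0]]
[[6,10],[7,0],[38,11],[40,10],[47,15],[50,0]]
[[6,10],[7,0],[12,4],[17,0],[38,11],[40,10],[47,15],[50,0]]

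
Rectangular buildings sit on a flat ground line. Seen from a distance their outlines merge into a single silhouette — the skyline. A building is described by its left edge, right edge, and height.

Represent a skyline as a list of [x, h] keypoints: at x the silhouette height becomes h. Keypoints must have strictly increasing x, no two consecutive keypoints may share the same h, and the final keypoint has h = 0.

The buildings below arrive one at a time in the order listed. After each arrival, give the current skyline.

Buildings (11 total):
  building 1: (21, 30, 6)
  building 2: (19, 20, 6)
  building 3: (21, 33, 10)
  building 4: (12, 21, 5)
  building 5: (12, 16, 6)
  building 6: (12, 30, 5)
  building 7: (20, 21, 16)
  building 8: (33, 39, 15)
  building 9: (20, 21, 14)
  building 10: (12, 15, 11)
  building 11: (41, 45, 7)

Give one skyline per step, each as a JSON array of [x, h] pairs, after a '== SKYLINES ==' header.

== SKYLINES ==
[[21,6],[30,0]]
[[19,6],[20,0],[21,6],[30,0]]
[[19,6],[20,0],[21,10],[33,0]]
[[12,5],[19,6],[20,5],[21,10],[33,0]]
[[12,6],[16,5],[19,6],[20,5],[21,10],[33,0]]
[[12,6],[16,5],[19,6],[20,5],[21,10],[33,0]]
[[12,6],[16,5],[19,6],[20,16],[21,10],[33,0]]
[[12,6],[16,5],[19,6],[20,16],[21,10],[33,15],[39,0]]
[[12,6],[16,5],[19,6],[20,16],[21,10],[33,15],[39,0]]
[[12,11],[15,6],[16,5],[19,6],[20,16],[21,10],[33,15],[39,0]]
[[12,11],[15,6],[16,5],[19,6],[20,16],[21,10],[33,15],[39,0],[41,7],[45,0]]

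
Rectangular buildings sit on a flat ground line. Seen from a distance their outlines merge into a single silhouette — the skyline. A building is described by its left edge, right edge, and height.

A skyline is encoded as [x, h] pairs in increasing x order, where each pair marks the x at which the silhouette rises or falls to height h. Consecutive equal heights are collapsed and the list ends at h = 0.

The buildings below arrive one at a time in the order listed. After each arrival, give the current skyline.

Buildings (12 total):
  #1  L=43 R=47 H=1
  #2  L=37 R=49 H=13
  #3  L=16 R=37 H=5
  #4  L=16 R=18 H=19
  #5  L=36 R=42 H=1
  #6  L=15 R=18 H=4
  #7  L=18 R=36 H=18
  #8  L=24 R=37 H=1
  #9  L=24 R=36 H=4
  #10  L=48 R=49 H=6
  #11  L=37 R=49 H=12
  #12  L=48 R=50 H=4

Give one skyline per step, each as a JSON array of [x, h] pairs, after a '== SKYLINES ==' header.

== SKYLINES ==
[[43,1],[47,0]]
[[37,13],[49,0]]
[[16,5],[37,13],[49,0]]
[[16,19],[18,5],[37,13],[49,0]]
[[16,19],[18,5],[37,13],[49,0]]
[[15,4],[16,19],[18,5],[37,13],[49,0]]
[[15,4],[16,19],[18,18],[36,5],[37,13],[49,0]]
[[15,4],[16,19],[18,18],[36,5],[37,13],[49,0]]
[[15,4],[16,19],[18,18],[36,5],[37,13],[49,0]]
[[15,4],[16,19],[18,18],[36,5],[37,13],[49,0]]
[[15,4],[16,19],[18,18],[36,5],[37,13],[49,0]]
[[15,4],[16,19],[18,18],[36,5],[37,13],[49,4],[50,0]]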